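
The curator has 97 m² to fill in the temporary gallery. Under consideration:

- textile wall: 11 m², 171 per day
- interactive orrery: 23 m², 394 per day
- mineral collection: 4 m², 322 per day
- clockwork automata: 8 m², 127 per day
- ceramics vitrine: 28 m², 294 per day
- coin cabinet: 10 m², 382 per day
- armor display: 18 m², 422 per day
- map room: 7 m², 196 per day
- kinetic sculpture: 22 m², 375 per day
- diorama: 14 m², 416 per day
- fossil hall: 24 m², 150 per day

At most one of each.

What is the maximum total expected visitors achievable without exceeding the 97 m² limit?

Density check — mineral collection 80.50, coin cabinet 38.20, diorama 29.71 are the best per m².
Taking textile wall + interactive orrery + mineral collection + clockwork automata + coin cabinet + armor display + map room + diorama: 95 m² used, 2430 in expected visitors.
Nothing else within 97 m² beats 2430.

2430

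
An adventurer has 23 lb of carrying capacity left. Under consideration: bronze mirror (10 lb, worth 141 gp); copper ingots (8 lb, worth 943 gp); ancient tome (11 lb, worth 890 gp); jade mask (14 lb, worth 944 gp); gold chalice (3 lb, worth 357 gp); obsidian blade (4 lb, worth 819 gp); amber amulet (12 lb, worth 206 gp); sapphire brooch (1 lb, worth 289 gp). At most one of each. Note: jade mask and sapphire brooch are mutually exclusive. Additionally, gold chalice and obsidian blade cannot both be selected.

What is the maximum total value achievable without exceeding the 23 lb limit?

2652

Taking copper ingots + ancient tome + obsidian blade: 23 lb used, 2652 in value.
The closest alternative, copper ingots + ancient tome + gold chalice + sapphire brooch, reaches only 2479.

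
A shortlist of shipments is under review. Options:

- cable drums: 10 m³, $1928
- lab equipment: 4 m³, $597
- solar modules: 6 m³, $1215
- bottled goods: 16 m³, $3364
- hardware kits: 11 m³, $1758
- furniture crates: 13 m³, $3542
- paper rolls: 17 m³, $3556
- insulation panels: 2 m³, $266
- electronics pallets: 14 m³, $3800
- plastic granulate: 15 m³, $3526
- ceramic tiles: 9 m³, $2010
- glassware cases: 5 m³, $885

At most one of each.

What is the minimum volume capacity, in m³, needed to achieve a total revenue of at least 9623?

Minimise m³ subject to total revenue ≥ 9623.
lab equipment + furniture crates + electronics pallets + ceramic tiles: 9949 revenue at 40 m³.
No combination under 40 m³ hits 9623.

40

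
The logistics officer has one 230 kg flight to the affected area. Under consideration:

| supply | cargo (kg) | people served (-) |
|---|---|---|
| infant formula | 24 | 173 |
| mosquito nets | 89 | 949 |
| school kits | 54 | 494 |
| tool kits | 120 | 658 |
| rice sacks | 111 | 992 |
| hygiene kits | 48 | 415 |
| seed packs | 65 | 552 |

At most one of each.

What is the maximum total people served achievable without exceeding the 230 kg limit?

2114

A density-first pass picks infant formula + mosquito nets + school kits + hygiene kits — 2031 at 215 kg.
Dropping school kits and hygiene kits frees 102 kg; slotting in rice sacks (111 kg) lifts the total to 2114 at 224 kg.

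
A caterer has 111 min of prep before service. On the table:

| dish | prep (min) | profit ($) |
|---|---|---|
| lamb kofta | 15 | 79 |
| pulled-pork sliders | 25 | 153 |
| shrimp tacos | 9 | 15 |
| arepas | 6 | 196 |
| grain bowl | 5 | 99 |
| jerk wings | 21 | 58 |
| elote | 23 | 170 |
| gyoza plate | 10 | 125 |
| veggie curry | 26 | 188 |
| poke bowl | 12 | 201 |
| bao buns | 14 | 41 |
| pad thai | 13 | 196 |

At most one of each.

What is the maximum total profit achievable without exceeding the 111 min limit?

1254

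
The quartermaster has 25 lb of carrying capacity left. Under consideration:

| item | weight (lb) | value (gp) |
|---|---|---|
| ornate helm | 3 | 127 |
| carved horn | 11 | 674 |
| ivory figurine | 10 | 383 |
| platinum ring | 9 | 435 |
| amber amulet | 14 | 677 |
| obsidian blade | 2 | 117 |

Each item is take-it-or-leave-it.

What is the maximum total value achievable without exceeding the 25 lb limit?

1353

Ornate helm + carved horn + platinum ring + obsidian blade uses 25 of the 25 lb and totals 1353.
That's the maximum — no swap from here does better than 1353.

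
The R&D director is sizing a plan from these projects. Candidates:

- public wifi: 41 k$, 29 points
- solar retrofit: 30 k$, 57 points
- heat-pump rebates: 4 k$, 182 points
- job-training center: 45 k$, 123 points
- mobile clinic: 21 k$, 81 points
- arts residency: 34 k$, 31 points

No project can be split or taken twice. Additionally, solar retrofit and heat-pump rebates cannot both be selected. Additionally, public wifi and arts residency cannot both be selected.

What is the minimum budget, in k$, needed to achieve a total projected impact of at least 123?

4

Minimise k$ subject to total projected impact ≥ 123.
Taking heat-pump rebates gives 182 (≥ 123) for 4 k$.
Below 4 k$ the best achievable stays under 123.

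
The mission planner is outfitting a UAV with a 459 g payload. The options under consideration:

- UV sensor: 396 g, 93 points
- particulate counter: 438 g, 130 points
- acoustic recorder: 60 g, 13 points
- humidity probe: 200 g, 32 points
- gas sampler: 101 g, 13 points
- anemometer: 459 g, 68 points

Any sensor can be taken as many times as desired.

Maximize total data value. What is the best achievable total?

Ranking by ratio (data value/g): particulate counter 0.30, UV sensor 0.23, acoustic recorder 0.22, humidity probe 0.16.
Best packing: particulate counter — 438 g, 130 total.
The spare 21 g is too small for any remaining sensor, and no exchange beats 130.

130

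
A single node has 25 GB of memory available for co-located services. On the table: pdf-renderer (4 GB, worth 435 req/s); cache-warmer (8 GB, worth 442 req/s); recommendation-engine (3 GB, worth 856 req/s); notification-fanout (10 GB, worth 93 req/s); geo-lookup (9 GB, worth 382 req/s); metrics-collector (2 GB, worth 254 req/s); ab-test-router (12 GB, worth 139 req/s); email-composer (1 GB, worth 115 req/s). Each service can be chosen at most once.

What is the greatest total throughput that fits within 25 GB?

2230

A density-first pass picks pdf-renderer + cache-warmer + recommendation-engine + metrics-collector + email-composer — 2102 at 18 GB.
Replace metrics-collector with geo-lookup: the trade gains 128 net, giving 2230 at 25 GB.
An exhaustive check of the 256 subsets confirms 2230.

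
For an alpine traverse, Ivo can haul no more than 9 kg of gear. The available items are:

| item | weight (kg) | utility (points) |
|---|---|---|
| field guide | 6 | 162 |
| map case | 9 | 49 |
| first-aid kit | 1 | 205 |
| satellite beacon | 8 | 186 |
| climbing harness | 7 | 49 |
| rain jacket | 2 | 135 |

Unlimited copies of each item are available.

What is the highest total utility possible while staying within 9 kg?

1845

By utility per kg: first-aid kit 205.00, rain jacket 67.50, field guide 27.00 lead.
Best packing: 9×first-aid kit — 9 kg, 1845 total.
Every other selection either busts 9 kg or fails to beat 1845.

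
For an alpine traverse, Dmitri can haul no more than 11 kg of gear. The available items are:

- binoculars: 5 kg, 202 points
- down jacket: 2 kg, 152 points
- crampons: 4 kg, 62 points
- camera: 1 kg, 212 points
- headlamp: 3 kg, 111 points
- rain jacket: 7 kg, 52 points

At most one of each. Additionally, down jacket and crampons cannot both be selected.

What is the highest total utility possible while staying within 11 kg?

Ranking by ratio (utility/kg): camera 212.00, down jacket 76.00, binoculars 40.40, headlamp 37.00.
Taking binoculars + down jacket + camera + headlamp: 11 kg used, 677 in utility.
No other feasible combination exceeds 677.

677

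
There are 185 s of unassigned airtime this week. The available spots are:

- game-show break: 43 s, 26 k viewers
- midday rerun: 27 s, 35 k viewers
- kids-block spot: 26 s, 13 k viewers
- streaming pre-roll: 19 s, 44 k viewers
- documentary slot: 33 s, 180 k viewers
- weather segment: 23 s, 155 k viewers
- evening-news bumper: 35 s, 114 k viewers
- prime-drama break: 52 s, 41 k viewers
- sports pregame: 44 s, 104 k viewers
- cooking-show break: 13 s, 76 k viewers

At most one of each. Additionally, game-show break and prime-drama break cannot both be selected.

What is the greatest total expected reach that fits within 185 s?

Best packing: streaming pre-roll + documentary slot + weather segment + evening-news bumper + sports pregame + cooking-show break — 167 s, 673 total.
No other feasible combination exceeds 673.

673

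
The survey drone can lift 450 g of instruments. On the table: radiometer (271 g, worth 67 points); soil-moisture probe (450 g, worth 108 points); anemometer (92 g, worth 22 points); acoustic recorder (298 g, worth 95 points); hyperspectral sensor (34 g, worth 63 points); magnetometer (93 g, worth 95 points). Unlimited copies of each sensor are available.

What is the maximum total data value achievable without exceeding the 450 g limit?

13×hyperspectral sensor uses 442 of the 450 g and totals 819.
The spare 8 g is too small for any remaining sensor, and no exchange beats 819.

819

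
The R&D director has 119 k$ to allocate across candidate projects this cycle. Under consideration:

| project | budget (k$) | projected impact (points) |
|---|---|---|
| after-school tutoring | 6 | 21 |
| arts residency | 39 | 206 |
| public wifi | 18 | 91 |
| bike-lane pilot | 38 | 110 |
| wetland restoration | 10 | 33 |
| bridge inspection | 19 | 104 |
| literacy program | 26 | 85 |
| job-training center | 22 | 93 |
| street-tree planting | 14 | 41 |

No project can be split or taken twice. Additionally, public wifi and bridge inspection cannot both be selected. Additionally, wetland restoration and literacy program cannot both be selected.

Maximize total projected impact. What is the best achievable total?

516

By projected impact per k$: bridge inspection 5.47, arts residency 5.28, public wifi 5.06 lead.
Arts residency + public wifi + literacy program + job-training center + street-tree planting uses 119 of the 119 k$ and totals 516.
That's the maximum — no feasible swap from here does better than 516.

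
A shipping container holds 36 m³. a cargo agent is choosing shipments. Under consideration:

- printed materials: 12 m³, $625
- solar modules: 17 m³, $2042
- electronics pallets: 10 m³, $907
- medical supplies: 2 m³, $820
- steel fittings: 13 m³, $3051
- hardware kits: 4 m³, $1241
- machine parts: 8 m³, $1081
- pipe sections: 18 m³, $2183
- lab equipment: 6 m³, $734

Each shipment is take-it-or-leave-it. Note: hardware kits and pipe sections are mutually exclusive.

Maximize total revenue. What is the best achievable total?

By revenue per m³: medical supplies 410.00, hardware kits 310.25, steel fittings 234.69, machine parts 135.12 lead.
Greedy by ratio would take medical supplies + steel fittings + hardware kits + machine parts + lab equipment: 33 m³ used, total 6927.
The 14 m³ tied up in machine parts and lab equipment is better spent on solar modules — total rises to 7154 (36 m³).
That's the maximum — no feasible swap from here does better than 7154.

7154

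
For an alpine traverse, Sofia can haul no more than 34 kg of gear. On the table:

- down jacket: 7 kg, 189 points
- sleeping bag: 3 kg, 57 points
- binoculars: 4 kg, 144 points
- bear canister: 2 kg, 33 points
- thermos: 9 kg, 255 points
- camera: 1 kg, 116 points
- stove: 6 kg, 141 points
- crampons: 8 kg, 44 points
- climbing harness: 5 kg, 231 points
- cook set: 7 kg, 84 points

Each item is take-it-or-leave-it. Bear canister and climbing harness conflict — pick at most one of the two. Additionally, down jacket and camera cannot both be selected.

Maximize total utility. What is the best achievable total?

Best packing: down jacket + sleeping bag + binoculars + thermos + stove + climbing harness — 34 kg, 1017 total.

1017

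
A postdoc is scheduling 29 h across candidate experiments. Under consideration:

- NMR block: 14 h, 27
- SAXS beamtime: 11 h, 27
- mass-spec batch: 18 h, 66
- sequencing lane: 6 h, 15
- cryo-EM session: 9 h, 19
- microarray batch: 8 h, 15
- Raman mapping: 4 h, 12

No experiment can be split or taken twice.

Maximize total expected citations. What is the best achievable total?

Best packing: SAXS beamtime + mass-spec batch — 29 h, 93 total.

93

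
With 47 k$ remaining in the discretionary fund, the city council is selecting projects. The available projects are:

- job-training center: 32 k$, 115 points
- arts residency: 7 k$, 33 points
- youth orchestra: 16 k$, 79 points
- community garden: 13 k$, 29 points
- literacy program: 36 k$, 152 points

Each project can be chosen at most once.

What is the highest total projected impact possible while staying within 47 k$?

By projected impact per k$: youth orchestra 4.94, arts residency 4.71, literacy program 4.22, job-training center 3.59 lead.
A density-first pass picks arts residency + youth orchestra + community garden — 141 at 36 k$.
Replace youth orchestra and community garden with literacy program: the trade gains 44 net, giving 185 at 43 k$.
The closest alternative, literacy program, reaches only 152.

185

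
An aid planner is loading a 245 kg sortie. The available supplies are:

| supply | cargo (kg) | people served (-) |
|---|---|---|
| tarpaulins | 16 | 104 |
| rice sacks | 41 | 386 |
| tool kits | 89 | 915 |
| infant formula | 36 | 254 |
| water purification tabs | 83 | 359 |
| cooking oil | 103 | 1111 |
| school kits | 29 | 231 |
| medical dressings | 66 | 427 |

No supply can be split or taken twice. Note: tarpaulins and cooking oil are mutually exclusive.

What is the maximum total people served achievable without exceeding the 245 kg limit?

2412

Ranking by ratio (people served/kg): cooking oil 10.79, tool kits 10.28, rice sacks 9.41, school kits 7.97.
The ratio ordering already packs tightly: rice sacks + tool kits + cooking oil, 233 kg, 2412.
The closest alternative, tool kits + infant formula + cooking oil, reaches only 2280.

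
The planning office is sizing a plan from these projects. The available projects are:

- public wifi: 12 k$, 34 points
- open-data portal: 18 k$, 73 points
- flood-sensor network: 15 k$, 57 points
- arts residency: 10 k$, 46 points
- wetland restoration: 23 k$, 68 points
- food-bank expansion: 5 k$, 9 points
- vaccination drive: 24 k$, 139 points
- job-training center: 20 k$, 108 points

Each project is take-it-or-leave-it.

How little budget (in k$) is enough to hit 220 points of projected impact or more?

Minimise k$ subject to total projected impact ≥ 220.
vaccination drive + job-training center: 247 projected impact at 44 k$.
No combination under 44 k$ hits 220.

44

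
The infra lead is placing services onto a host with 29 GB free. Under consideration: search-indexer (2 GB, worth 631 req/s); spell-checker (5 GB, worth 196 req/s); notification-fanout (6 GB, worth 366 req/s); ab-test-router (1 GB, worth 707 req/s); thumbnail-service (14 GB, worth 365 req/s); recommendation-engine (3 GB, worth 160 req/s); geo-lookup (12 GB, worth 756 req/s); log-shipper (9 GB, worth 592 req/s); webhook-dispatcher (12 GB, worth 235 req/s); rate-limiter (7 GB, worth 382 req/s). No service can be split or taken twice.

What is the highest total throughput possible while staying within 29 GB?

2882

Filling by ratio: search-indexer + ab-test-router + recommendation-engine + geo-lookup + log-shipper for 2846, with 2 GB left unused.
The 3 GB tied up in recommendation-engine is better spent on spell-checker — total rises to 2882 (29 GB).
Runner-up search-indexer + ab-test-router + recommendation-engine + geo-lookup + log-shipper tops out at 2846.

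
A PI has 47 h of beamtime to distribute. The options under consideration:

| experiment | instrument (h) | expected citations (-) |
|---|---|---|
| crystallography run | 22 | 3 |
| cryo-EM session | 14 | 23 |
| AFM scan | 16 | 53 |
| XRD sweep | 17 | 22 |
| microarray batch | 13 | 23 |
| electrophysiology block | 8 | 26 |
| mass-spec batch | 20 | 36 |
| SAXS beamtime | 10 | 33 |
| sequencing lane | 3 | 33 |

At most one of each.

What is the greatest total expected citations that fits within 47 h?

Taking the top-ratio experiments first gives AFM scan + electrophysiology block + SAXS beamtime + sequencing lane for 145 (37 h).
Dropping SAXS beamtime frees 10 h; slotting in mass-spec batch (20 h) lifts the total to 148 at 47 h.
The closest alternative, AFM scan + electrophysiology block + SAXS beamtime + sequencing lane, reaches only 145.

148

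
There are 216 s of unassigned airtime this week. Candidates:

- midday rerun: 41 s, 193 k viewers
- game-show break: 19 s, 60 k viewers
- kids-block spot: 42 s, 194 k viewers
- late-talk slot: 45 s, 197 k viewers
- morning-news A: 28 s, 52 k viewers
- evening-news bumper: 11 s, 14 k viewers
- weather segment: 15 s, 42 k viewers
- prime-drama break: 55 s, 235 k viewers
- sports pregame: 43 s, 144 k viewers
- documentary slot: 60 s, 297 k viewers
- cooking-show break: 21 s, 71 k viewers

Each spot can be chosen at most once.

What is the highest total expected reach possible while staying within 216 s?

964

Greedy by ratio would take midday rerun + kids-block spot + late-talk slot + documentary slot + cooking-show break: 209 s used, total 952.
Replace kids-block spot and cooking-show break with weather segment + prime-drama break: the trade gains 12 net, giving 964 at 216 s.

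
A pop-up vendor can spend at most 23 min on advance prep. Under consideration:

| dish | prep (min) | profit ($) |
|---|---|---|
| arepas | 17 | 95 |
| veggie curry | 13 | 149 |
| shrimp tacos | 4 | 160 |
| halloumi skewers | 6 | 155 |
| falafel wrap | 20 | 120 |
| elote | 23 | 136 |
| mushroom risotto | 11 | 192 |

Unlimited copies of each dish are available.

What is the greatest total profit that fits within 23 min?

Taking 5×shrimp tacos: 20 min used, 800 in profit.

800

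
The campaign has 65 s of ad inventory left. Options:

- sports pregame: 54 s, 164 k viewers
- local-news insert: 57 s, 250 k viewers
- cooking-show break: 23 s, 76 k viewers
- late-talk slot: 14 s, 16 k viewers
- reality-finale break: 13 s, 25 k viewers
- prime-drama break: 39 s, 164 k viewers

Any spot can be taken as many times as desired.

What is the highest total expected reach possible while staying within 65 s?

250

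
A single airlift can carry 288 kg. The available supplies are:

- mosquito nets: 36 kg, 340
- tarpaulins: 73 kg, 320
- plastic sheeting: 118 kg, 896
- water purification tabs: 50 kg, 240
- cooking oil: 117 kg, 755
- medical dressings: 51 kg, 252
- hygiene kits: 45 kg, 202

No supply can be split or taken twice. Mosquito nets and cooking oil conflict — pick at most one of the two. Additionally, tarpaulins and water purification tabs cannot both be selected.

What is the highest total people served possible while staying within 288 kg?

1903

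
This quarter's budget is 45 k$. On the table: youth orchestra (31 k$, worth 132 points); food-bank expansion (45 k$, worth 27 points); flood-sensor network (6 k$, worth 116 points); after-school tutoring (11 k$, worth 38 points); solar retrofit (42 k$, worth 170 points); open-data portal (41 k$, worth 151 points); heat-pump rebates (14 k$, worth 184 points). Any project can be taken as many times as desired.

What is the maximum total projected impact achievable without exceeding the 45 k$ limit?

812

By projected impact per k$: flood-sensor network 19.33, heat-pump rebates 13.14, youth orchestra 4.26 lead.
Taking 7×flood-sensor network: 42 k$ used, 812 in projected impact.
That's the maximum — no swap from here does better than 812.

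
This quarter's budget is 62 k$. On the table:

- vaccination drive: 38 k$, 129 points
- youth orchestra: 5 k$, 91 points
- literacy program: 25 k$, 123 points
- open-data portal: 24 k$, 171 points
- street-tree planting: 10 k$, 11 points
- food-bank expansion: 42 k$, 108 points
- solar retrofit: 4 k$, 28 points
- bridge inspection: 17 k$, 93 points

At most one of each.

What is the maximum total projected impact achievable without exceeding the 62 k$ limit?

413

Density check — youth orchestra 18.20, open-data portal 7.12, solar retrofit 7.00, bridge inspection 5.47 are the best per k$.
Filling by ratio: youth orchestra + open-data portal + street-tree planting + solar retrofit + bridge inspection for 394, with 2 k$ left unused.
Replace street-tree planting and bridge inspection with literacy program: the trade gains 19 net, giving 413 at 58 k$.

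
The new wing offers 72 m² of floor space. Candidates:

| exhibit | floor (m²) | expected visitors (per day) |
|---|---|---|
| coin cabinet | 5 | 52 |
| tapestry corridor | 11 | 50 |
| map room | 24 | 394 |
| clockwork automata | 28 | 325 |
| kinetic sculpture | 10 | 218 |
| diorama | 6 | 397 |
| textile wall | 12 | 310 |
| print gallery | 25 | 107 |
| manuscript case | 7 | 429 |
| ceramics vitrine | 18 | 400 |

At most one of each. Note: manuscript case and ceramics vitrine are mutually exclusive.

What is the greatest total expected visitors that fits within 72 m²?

Coin cabinet + map room + kinetic sculpture + diorama + textile wall + manuscript case uses 64 of the 72 m² and totals 1800.
The spare 8 m² is too small for any remaining exhibit, and no feasible exchange beats 1800.

1800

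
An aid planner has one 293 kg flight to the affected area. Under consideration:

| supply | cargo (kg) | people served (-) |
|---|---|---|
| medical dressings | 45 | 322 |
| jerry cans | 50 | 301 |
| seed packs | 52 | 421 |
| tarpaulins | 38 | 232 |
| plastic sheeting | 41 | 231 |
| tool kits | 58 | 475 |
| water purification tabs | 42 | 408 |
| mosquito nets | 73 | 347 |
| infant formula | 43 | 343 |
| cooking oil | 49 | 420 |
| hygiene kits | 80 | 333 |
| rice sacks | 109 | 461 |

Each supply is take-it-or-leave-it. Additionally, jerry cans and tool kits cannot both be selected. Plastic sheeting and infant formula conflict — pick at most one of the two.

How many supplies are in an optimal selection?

6

Best achievable people served is 2389.
medical dressings + seed packs + tool kits + water purification tabs + infant formula + cooking oil hits 2389 at 289 kg.
All optima have 6 supplies.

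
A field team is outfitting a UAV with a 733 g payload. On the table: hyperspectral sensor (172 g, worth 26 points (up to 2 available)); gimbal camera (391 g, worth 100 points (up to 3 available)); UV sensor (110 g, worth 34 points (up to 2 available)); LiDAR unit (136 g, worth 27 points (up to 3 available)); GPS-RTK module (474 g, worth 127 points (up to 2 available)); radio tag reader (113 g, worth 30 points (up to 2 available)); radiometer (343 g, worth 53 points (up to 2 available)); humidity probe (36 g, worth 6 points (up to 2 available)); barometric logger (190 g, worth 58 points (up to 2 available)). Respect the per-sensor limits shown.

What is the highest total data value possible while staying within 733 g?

2×UV sensor + radio tag reader + 2×barometric logger uses 713 of the 733 g and totals 214.
No other feasible combination exceeds 214.

214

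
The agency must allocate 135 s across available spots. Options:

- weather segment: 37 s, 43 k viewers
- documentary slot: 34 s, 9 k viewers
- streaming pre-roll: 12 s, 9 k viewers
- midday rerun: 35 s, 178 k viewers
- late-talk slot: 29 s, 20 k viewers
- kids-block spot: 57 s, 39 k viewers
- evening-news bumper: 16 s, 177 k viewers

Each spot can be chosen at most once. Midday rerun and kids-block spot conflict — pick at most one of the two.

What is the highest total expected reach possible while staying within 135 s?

427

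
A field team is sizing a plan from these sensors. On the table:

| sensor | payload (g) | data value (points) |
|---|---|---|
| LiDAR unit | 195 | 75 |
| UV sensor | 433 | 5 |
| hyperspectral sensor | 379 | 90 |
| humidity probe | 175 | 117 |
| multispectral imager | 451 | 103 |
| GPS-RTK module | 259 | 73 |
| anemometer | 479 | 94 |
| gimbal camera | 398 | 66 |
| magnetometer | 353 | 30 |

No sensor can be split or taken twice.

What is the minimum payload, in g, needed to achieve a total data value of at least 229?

Minimise g subject to total data value ≥ 229.
Taking LiDAR unit + humidity probe + GPS-RTK module gives 265 (≥ 229) for 629 g.
Any bundle with less than 629 g falls short of 229.

629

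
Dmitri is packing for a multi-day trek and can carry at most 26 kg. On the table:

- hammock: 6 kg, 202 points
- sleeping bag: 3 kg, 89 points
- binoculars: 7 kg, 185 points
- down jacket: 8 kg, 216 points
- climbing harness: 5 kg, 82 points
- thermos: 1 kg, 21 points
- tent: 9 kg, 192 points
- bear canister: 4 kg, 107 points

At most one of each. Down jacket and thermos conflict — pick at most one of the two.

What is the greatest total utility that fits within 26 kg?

710

Taking hammock + binoculars + down jacket + bear canister: 25 kg used, 710 in utility.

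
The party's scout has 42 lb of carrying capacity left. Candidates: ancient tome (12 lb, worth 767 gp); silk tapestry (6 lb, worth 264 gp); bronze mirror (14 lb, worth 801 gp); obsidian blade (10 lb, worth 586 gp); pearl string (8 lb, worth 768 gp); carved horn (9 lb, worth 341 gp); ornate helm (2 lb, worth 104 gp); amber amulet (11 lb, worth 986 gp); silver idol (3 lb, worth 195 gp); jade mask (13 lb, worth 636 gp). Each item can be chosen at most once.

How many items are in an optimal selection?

4

Best achievable value is 3107.
For example ancient tome + obsidian blade + pearl string + amber amulet achieves it, using 41 lb.
Every optimal selection uses 4 items.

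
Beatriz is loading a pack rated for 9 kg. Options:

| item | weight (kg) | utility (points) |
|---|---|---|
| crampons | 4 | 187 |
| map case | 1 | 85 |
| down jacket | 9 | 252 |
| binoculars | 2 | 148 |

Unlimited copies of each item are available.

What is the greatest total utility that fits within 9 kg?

765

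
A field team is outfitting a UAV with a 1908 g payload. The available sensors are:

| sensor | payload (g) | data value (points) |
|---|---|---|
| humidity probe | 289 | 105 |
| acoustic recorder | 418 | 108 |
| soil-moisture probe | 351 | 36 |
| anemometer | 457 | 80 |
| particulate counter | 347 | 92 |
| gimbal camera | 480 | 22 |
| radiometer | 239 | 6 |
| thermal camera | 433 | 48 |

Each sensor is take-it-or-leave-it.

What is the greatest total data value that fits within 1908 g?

By data value per g: humidity probe 0.36, particulate counter 0.27, acoustic recorder 0.26 lead.
Taking humidity probe + acoustic recorder + soil-moisture probe + anemometer + particulate counter: 1862 g used, 421 in data value.
An exhaustive check of the 256 subsets confirms 421.

421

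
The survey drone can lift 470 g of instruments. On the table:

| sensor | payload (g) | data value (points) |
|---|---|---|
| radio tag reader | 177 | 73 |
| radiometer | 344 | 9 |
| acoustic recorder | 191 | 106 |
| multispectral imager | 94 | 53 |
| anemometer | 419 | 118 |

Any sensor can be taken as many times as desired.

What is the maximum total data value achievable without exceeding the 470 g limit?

265

Ranking by ratio (data value/g): multispectral imager 0.56, acoustic recorder 0.55, radio tag reader 0.41, anemometer 0.28.
The ratio ordering already packs tightly: 5×multispectral imager, 470 g, 265.
Every other selection either busts 470 g or fails to beat 265.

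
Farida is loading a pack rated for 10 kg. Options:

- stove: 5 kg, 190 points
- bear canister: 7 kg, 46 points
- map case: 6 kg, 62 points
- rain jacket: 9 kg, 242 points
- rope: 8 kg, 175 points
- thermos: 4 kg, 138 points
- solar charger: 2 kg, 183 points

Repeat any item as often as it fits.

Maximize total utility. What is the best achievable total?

915

Best packing: 5×solar charger — 10 kg, 915 total.
No other feasible combination exceeds 915.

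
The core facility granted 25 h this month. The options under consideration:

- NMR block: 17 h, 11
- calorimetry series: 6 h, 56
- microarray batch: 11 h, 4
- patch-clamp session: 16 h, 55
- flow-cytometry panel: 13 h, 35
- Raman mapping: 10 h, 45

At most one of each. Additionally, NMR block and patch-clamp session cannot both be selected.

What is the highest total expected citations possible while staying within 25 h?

By expected citations per h: calorimetry series 9.33, Raman mapping 4.50, patch-clamp session 3.44, flow-cytometry panel 2.69 lead.
Greedy by ratio would take calorimetry series + Raman mapping: 16 h used, total 101.
Replace Raman mapping with patch-clamp session: the trade gains 10 net, giving 111 at 22 h.
Runner-up calorimetry series + Raman mapping tops out at 101.

111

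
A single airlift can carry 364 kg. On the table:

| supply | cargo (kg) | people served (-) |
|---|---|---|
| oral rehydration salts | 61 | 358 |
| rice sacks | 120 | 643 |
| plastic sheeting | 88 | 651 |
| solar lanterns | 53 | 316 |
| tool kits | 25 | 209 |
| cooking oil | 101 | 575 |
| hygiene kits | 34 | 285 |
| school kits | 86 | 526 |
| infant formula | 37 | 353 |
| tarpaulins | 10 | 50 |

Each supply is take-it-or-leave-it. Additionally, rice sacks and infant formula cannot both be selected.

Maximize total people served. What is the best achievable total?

The ratio heuristic lands on plastic sheeting + solar lanterns + tool kits + hygiene kits + school kits + infant formula + tarpaulins (2390) but leaves 31 kg idle.
Dropping tool kits and tarpaulins frees 35 kg; slotting in oral rehydration salts (61 kg) lifts the total to 2489 at 359 kg.

2489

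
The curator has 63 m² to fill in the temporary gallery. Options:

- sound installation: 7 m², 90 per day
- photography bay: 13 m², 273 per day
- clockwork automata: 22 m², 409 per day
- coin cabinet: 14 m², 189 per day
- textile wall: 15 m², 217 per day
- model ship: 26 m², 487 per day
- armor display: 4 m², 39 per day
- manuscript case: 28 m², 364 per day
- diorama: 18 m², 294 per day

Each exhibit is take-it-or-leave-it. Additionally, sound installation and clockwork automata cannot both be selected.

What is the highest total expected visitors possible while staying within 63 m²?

1169

Best packing: photography bay + clockwork automata + model ship — 61 m², 1169 total.
That's the maximum — no feasible swap from here does better than 1169.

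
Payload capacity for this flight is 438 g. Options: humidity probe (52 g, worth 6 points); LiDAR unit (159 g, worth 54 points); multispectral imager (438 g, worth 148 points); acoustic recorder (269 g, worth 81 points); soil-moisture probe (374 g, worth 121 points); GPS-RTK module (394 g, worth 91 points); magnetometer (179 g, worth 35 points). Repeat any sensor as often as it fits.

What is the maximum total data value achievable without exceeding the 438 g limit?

148

The ratio heuristic lands on 2×humidity probe + 2×LiDAR unit (120) but leaves 16 g idle.
Dropping 2×humidity probe and 2×LiDAR unit frees 422 g; slotting in multispectral imager (438 g) lifts the total to 148 at 438 g.
Nothing else within 438 g beats 148.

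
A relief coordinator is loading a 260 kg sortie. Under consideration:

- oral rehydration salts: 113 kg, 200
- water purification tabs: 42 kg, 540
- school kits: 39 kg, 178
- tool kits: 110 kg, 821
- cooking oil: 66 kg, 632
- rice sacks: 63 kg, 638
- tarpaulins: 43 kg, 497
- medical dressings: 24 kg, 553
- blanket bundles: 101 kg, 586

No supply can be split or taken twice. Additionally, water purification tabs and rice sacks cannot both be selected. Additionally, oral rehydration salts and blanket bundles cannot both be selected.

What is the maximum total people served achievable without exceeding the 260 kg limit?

Taking water purification tabs + school kits + tool kits + tarpaulins + medical dressings: 258 kg used, 2589 in people served.
Runner-up water purification tabs + tool kits + cooking oil + medical dressings tops out at 2546.

2589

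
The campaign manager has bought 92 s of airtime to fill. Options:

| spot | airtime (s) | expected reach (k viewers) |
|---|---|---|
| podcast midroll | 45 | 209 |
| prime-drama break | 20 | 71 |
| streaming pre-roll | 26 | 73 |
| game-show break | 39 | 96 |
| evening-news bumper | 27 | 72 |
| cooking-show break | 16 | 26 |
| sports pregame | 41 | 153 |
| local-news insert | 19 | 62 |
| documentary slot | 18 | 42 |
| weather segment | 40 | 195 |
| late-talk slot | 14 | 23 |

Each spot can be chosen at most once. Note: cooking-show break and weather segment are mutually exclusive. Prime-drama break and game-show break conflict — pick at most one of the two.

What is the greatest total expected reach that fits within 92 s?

The ratio ordering already packs tightly: podcast midroll + weather segment, 85 s, 404.
The spare 7 s is too small for any remaining spot, and no feasible exchange beats 404.

404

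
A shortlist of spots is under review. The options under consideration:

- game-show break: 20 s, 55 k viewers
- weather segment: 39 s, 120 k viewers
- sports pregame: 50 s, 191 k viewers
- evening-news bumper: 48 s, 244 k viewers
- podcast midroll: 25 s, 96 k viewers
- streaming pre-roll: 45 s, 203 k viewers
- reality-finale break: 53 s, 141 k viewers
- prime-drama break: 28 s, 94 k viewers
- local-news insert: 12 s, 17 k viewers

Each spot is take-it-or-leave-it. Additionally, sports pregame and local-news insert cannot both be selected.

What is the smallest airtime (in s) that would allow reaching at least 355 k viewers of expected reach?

85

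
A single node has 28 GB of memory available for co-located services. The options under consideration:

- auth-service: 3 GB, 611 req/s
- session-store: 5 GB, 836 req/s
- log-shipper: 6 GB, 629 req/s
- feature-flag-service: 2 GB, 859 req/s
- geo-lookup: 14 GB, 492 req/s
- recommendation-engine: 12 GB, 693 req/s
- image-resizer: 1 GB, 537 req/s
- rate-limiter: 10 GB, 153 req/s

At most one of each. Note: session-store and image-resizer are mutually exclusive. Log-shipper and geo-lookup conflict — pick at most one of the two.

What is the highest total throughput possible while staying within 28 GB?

Density check — image-resizer 537.00, feature-flag-service 429.50, auth-service 203.67 are the best per GB.
Taking auth-service + session-store + log-shipper + feature-flag-service + recommendation-engine: 28 GB used, 3628 in throughput.
Runner-up auth-service + log-shipper + feature-flag-service + recommendation-engine + image-resizer tops out at 3329.

3628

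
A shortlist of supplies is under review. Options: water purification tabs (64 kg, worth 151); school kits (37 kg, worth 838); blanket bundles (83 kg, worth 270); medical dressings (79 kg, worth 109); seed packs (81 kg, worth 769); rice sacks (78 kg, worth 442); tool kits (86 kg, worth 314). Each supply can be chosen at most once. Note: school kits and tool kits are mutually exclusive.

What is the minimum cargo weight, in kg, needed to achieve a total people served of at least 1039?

115

Look for the lowest-cargo combination reaching 1039.
Taking school kits + rice sacks gives 1280 (≥ 1039) for 115 kg.
Any bundle with less than 115 kg falls short of 1039.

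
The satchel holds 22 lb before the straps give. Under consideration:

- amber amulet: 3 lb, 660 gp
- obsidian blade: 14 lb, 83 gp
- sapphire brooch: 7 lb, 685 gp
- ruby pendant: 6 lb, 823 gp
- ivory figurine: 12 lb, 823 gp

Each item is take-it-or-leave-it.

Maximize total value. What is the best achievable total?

Filling by ratio: amber amulet + sapphire brooch + ruby pendant for 2168, with 6 lb left unused.
The 7 lb tied up in sapphire brooch is better spent on ivory figurine — total rises to 2306 (21 lb).
That's the maximum — no swap from here does better than 2306.

2306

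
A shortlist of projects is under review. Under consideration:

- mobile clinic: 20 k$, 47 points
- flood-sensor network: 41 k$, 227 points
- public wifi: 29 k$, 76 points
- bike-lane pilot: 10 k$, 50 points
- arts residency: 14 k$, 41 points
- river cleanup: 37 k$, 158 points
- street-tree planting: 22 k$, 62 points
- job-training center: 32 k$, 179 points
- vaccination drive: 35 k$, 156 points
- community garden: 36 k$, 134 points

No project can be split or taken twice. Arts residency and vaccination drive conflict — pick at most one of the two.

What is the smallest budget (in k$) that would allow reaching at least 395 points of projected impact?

73

Need the lightest bundle worth ≥ 395.
flood-sensor network + job-training center: 406 projected impact at 73 k$.
Below 73 k$ the best achievable stays under 395.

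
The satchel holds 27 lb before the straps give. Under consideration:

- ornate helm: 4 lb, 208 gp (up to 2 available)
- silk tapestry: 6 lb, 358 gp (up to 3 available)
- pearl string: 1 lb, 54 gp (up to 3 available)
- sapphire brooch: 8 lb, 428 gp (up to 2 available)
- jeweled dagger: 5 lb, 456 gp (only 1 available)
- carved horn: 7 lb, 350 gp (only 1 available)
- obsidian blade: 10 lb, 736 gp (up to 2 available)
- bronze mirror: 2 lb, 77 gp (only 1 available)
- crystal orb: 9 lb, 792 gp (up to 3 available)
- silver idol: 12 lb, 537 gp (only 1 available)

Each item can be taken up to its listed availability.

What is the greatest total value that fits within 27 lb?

A density-first pass picks 3×pearl string + jeweled dagger + 2×crystal orb — 2202 at 26 lb.
Replace 3×pearl string and jeweled dagger with crystal orb: the trade gains 174 net, giving 2376 at 27 lb.

2376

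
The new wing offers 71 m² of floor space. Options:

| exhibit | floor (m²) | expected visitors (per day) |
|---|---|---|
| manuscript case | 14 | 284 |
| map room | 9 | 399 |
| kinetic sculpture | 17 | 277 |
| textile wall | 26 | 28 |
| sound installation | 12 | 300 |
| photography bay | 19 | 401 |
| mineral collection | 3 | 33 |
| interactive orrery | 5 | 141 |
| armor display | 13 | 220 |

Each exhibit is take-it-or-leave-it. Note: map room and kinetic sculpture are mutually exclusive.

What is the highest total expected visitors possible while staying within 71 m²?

Taking the top-ratio exhibits first gives manuscript case + map room + sound installation + photography bay + mineral collection + interactive orrery for 1558 (62 m²).
Replace interactive orrery with armor display: the trade gains 79 net, giving 1637 at 70 m².

1637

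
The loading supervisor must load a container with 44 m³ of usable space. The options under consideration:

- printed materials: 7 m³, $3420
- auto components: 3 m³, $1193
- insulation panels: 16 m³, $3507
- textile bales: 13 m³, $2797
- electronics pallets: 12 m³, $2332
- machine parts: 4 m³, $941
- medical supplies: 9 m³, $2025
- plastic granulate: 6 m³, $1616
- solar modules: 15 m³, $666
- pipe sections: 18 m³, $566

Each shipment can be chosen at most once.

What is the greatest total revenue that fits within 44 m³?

Filling by ratio: printed materials + auto components + textile bales + machine parts + medical supplies + plastic granulate for 11992, with 2 m³ left unused.
A better packing is printed materials + auto components + insulation panels + electronics pallets + plastic granulate: 44 m³, total 12068.

12068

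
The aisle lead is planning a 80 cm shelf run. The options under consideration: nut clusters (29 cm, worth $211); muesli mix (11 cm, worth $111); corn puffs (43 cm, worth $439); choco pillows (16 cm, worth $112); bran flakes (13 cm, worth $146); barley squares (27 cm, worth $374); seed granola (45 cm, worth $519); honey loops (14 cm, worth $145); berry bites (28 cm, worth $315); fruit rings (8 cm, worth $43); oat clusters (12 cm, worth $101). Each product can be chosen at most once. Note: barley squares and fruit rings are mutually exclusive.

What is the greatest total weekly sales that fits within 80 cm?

Taking muesli mix + bran flakes + barley squares + berry bites: 79 cm used, 946 in weekly sales.

946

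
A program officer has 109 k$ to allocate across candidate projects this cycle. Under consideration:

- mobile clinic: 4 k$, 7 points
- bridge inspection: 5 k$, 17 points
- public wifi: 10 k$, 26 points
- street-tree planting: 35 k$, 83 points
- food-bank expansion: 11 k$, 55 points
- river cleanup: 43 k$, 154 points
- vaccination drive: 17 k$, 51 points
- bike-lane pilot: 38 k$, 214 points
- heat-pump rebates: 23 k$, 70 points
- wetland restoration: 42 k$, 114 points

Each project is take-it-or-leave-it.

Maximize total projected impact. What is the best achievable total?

474

Ranking by ratio (projected impact/k$): bike-lane pilot 5.63, food-bank expansion 5.00, river cleanup 3.58.
A density-first pass picks bridge inspection + public wifi + food-bank expansion + river cleanup + bike-lane pilot — 466 at 107 k$.
Dropping bridge inspection and public wifi frees 15 k$; slotting in vaccination drive (17 k$) lifts the total to 474 at 109 k$.
No other feasible combination exceeds 474.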